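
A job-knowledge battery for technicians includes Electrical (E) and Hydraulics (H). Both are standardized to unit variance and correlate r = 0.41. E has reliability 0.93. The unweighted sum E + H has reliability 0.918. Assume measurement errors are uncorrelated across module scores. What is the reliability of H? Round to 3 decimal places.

Var(E+H) = 2 + 2·0.41 = 2.820.
True-score variance = ρ_E + ρ_H + 2·0.41, so 0.918 = (0.93 + ρ_H + 0.82) / 2.820.
ρ_H = 0.918·2.820 − 0.93 − 0.82 = 0.839.

0.839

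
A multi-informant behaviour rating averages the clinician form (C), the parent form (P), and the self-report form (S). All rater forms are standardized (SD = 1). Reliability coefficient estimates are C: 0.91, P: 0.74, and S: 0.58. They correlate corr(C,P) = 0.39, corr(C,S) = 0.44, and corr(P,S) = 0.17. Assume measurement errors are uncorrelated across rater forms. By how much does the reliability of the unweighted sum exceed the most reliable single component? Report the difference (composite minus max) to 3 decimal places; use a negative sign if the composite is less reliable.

-0.064

Var(sum) = 3 + 2 = 5; true-score variance = 2.23 + 2 = 4.23; composite reliability = 0.8460.
Max component reliability = 0.9100.
Difference = 0.8460 − 0.9100 = -0.064.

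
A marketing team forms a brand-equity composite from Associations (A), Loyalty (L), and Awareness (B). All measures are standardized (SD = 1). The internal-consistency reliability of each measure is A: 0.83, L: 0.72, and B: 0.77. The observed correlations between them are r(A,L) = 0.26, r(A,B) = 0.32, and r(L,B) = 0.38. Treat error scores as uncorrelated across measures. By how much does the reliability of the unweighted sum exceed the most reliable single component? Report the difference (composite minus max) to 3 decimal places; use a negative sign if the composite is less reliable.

0.032

Var(sum) = 3 + 1.92 = 4.92; true-score variance = 2.32 + 1.92 = 4.24; composite reliability = 0.8618.
Max component reliability = 0.8300.
Difference = 0.8618 − 0.8300 = 0.032.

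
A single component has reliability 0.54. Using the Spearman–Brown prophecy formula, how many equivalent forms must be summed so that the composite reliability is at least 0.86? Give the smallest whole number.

6

k ≥ ρ*(1−ρ₁)/(ρ₁(1−ρ*)) = 0.86·0.46 / (0.54·0.14) = 5.233.
Smallest integer k = 6.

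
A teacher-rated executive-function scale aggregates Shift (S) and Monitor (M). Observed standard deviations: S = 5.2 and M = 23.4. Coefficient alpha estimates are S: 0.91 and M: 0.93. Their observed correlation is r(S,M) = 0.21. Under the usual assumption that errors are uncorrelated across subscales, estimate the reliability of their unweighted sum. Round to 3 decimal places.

0.935

Var(S+M) = 5.2² + 23.4² + 2·[5.2·23.4·0.21] = 574.6 + 51.1056 = 625.706.
Under uncorrelated errors the observed covariances equal the true-score covariances, so only the own-variance terms attenuate.
True-score variance = [5.2²·0.91 + 23.4²·0.93] + 51.1056 = 533.837 + 51.1056 = 584.943.
Reliability = 584.943 / 625.706 = 0.935.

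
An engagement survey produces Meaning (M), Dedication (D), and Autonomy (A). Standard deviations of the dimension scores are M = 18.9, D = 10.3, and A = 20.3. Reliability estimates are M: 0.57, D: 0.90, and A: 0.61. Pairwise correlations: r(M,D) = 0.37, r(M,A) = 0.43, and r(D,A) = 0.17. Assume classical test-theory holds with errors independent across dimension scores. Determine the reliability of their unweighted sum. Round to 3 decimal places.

Var(M+D+A) = 18.9² + 10.3² + 20.3² + 2·[18.9·10.3·0.37 + 18.9·20.3·0.43 + 10.3·20.3·0.17] = 875.39 + 545.103 = 1420.49.
With uncorrelated errors the cross-covariances are all true-score covariance, so they carry over unchanged; only the diagonal terms shrink to ρᵢσᵢ².
True-score variance = [18.9²·0.57 + 10.3²·0.90 + 20.3²·0.61] + 545.103 = 550.466 + 545.103 = 1095.57.
Reliability = 1095.57 / 1420.49 = 0.771.

0.771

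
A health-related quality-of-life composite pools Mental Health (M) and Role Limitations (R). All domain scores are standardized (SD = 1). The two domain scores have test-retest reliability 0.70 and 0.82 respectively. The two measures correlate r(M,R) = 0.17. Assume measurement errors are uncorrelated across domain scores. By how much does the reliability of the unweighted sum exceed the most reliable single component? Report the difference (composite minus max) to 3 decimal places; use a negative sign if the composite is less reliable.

-0.025

Var(sum) = 2 + 0.34 = 2.34; true-score variance = 1.52 + 0.34 = 1.86; composite reliability = 0.7949.
Max component reliability = 0.8200.
Difference = 0.7949 − 0.8200 = -0.025.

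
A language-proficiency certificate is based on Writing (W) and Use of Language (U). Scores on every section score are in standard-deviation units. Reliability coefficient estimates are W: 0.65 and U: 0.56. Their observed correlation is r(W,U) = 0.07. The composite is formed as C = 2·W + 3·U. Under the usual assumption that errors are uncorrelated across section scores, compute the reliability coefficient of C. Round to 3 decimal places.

Var(C) = 2² + 3² + 2·[6·0.07] = 13 + 0.84 = 13.84.
With uncorrelated errors the cross-covariances are all true-score covariance, so they carry over unchanged; only the diagonal terms shrink to ρᵢσᵢ².
True-score variance = [2²·0.65 + 3²·0.56] + 0.84 = 7.64 + 0.84 = 8.48.
Reliability = 8.48 / 13.84 = 0.613.

0.613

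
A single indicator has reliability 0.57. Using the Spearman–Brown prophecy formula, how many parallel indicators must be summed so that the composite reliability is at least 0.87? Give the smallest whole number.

6

k ≥ ρ*(1−ρ₁)/(ρ₁(1−ρ*)) = 0.87·0.43 / (0.57·0.13) = 5.049.
Smallest integer k = 6.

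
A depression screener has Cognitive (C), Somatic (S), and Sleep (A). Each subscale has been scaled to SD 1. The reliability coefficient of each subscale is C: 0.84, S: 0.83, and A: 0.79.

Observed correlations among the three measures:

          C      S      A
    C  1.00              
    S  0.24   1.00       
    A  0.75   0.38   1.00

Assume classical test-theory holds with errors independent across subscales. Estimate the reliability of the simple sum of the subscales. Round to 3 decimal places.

0.906

Var(C+S+A) = 3 + 2·[0.24 + 0.75 + 0.38] = 3 + 2.74 = 5.74.
With uncorrelated errors the cross-covariances are all true-score covariance, so they carry over unchanged; only the diagonal terms shrink to ρᵢσᵢ².
True-score variance = [0.84 + 0.83 + 0.79] + 2.74 = 2.46 + 2.74 = 5.2.
Reliability = 5.2 / 5.74 = 0.906.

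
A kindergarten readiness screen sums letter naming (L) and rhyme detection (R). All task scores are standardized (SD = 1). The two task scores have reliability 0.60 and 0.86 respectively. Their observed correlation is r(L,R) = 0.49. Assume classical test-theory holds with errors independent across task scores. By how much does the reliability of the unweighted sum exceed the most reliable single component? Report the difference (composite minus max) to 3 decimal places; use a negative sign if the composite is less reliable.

-0.041

Var(sum) = 2 + 0.98 = 2.98; true-score variance = 1.46 + 0.98 = 2.44; composite reliability = 0.8188.
Max component reliability = 0.8600.
Difference = 0.8188 − 0.8600 = -0.041.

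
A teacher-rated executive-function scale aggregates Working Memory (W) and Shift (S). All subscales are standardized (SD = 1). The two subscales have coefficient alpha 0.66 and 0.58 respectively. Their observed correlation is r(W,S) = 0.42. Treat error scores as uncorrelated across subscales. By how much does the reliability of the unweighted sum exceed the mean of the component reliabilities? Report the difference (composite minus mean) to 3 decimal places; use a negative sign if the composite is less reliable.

0.112

Var(sum) = 2 + 0.84 = 2.84; true-score variance = 1.24 + 0.84 = 2.08; composite reliability = 0.7324.
Mean component reliability = 0.6200.
Difference = 0.7324 − 0.6200 = 0.112.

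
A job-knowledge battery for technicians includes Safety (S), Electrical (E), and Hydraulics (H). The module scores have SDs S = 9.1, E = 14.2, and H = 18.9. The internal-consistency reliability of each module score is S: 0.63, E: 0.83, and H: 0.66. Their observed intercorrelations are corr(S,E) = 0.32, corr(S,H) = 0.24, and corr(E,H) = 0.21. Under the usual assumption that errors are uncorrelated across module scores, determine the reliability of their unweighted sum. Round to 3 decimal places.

0.797

Var(S+E+H) = 9.1² + 14.2² + 18.9² + 2·[9.1·14.2·0.32 + 9.1·18.9·0.24 + 14.2·18.9·0.21] = 641.66 + 277.976 = 919.636.
Because errors are independent across components, Cov(Tᵢ,Tⱼ) = Cov(Xᵢ,Xⱼ); the off-diagonal part of the true-score variance is the same as above.
True-score variance = [9.1²·0.63 + 14.2²·0.83 + 18.9²·0.66] + 277.976 = 455.29 + 277.976 = 733.266.
Reliability = 733.266 / 919.636 = 0.797.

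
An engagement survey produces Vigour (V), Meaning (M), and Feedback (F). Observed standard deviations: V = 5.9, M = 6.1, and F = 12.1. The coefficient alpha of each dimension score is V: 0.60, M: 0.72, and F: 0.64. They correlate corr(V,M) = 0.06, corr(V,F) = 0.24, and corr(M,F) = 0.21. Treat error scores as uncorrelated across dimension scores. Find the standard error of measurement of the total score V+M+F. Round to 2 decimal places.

8.78

Var(total) = 218.43 + 69.5862 = 288.016.
True-score variance = 141.38 + 69.5862 = 210.966, so reliability = 0.7325.
Error variance = 288.016 − 210.966 = 77.0504; SEM = √77.0504 = 8.78.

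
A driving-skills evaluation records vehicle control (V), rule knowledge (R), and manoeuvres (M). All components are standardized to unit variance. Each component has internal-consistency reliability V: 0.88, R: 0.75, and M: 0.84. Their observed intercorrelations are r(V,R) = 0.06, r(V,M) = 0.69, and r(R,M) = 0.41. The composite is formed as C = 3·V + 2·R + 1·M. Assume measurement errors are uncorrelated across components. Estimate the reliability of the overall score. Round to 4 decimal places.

Var(C) = 3² + 2² + 1 + 2·[6·0.06 + 3·0.69 + 2·0.41] = 14 + 6.5 = 20.5.
Under uncorrelated errors the observed covariances equal the true-score covariances, so only the own-variance terms attenuate.
True-score variance = [3²·0.88 + 2²·0.75 + 0.84] + 6.5 = 11.76 + 6.5 = 18.26.
Reliability = 18.26 / 20.5 = 0.8907.

0.8907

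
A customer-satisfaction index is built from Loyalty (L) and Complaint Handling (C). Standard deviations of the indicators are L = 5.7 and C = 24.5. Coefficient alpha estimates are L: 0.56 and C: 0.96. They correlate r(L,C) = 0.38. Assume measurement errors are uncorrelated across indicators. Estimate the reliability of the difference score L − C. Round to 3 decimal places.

0.927

Var(L−C) = 5.7² + 24.5² − 2·5.7·24.5·0.38 = 632.74 − 106.134 = 526.606.
Because errors are independent across components, Cov(Tᵢ,Tⱼ) = Cov(Xᵢ,Xⱼ); the off-diagonal part of the true-score variance is the same as above.
True-score variance = [5.7²·0.56 + 24.5²·0.96] − 106.134 = 594.434 − 106.134 = 488.3.
Reliability = 488.3 / 526.606 = 0.927.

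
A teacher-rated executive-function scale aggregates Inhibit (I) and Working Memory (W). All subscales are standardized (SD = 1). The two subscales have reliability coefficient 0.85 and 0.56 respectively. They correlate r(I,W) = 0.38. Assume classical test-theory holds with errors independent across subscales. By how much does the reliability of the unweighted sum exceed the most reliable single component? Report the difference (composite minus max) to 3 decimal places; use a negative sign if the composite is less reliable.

-0.064

Var(sum) = 2 + 0.76 = 2.76; true-score variance = 1.41 + 0.76 = 2.17; composite reliability = 0.7862.
Max component reliability = 0.8500.
Difference = 0.7862 − 0.8500 = -0.064.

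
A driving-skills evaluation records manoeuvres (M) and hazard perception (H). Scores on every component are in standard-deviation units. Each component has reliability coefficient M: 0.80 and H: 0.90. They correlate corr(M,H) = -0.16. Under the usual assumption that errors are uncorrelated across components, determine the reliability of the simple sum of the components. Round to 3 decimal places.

Var(M+H) = 2 + 2·[(-0.16)] = 2 − 0.32 = 1.68.
With uncorrelated errors the cross-covariances are all true-score covariance, so they carry over unchanged; only the diagonal terms shrink to ρᵢσᵢ².
True-score variance = [0.80 + 0.90] − 0.32 = 1.7 − 0.32 = 1.38.
Reliability = 1.38 / 1.68 = 0.821.

0.821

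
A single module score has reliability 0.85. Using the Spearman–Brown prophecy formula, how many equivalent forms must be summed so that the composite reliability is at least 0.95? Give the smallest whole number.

k ≥ ρ*(1−ρ₁)/(ρ₁(1−ρ*)) = 0.95·0.15 / (0.85·0.05) = 3.353.
Smallest integer k = 4.

4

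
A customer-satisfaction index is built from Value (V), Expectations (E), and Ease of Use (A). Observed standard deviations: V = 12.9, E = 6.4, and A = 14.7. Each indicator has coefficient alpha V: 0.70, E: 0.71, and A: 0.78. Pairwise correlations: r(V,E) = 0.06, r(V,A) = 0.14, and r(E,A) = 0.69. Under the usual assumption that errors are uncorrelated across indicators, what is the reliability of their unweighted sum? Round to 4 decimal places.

Var(V+E+A) = 12.9² + 6.4² + 14.7² + 2·[12.9·6.4·0.06 + 12.9·14.7·0.14 + 6.4·14.7·0.69] = 423.46 + 192.834 = 616.294.
Because errors are independent across components, Cov(Tᵢ,Tⱼ) = Cov(Xᵢ,Xⱼ); the off-diagonal part of the true-score variance is the same as above.
True-score variance = [12.9²·0.70 + 6.4²·0.71 + 14.7²·0.78] + 192.834 = 314.119 + 192.834 = 506.953.
Reliability = 506.953 / 616.294 = 0.8226.

0.8226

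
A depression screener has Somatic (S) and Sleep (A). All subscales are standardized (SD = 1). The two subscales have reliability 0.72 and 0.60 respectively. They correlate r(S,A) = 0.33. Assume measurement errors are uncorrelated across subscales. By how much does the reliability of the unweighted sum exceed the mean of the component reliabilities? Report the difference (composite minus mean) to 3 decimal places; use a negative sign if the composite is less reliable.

0.084

Var(sum) = 2 + 0.66 = 2.66; true-score variance = 1.32 + 0.66 = 1.98; composite reliability = 0.7444.
Mean component reliability = 0.6600.
Difference = 0.7444 − 0.6600 = 0.084.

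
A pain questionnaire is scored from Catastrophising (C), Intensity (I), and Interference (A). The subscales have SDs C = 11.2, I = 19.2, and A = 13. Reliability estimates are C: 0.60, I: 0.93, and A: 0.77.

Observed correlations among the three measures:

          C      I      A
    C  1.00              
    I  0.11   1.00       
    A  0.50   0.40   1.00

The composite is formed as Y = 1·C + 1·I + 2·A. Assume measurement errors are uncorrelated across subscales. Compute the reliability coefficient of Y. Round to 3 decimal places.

Var(Y) = 11.2² + 19.2² + 2²·13² + 2·[11.2·19.2·0.11 + 2·11.2·13·0.50 + 2·19.2·13·0.40] = 1170.08 + 737.869 = 1907.95.
Because errors are independent across components, Cov(Tᵢ,Tⱼ) = Cov(Xᵢ,Xⱼ); the off-diagonal part of the true-score variance is the same as above.
True-score variance = [11.2²·0.60 + 19.2²·0.93 + 2²·13²·0.77] + 737.869 = 938.619 + 737.869 = 1676.49.
Reliability = 1676.49 / 1907.95 = 0.879.

0.879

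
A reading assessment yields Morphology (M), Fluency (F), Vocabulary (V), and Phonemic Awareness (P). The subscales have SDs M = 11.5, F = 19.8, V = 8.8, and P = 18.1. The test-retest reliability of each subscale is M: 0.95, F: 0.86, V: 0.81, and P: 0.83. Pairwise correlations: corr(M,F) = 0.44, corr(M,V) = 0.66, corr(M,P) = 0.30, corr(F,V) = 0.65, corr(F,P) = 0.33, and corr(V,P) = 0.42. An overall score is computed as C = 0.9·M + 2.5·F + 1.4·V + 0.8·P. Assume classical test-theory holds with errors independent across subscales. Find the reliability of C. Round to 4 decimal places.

Var(C) = 0.9²·11.5² + 2.5²·19.8² + 1.4²·8.8² + 0.8²·18.1² + 2·[2.25·11.5·19.8·0.44 + 1.26·11.5·8.8·0.66 + 0.72·11.5·18.1·0.30 + 3.5·19.8·8.8·0.65 + 2·19.8·18.1·0.33 + 1.12·8.8·18.1·0.42] = 2918.83 + 2124.79 = 5043.61.
Because errors are independent across components, Cov(Tᵢ,Tⱼ) = Cov(Xᵢ,Xⱼ); the off-diagonal part of the true-score variance is the same as above.
True-score variance = [0.9²·11.5²·0.95 + 2.5²·19.8²·0.86 + 1.4²·8.8²·0.81 + 0.8²·18.1²·0.83] + 2124.79 = 2505.95 + 2124.79 = 4630.74.
Reliability = 4630.74 / 5043.61 = 0.9181.

0.9181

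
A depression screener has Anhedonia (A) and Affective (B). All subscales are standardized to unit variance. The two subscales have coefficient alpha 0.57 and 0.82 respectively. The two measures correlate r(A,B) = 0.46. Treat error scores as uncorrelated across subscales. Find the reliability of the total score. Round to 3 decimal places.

0.791

Var(A+B) = 2 + 2·[0.46] = 2 + 0.92 = 2.92.
Under uncorrelated errors the observed covariances equal the true-score covariances, so only the own-variance terms attenuate.
True-score variance = [0.57 + 0.82] + 0.92 = 1.39 + 0.92 = 2.31.
Reliability = 2.31 / 2.92 = 0.791.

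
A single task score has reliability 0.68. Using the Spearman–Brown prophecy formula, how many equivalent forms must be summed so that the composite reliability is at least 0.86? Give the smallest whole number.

k ≥ ρ*(1−ρ₁)/(ρ₁(1−ρ*)) = 0.86·0.32 / (0.68·0.14) = 2.891.
Smallest integer k = 3.

3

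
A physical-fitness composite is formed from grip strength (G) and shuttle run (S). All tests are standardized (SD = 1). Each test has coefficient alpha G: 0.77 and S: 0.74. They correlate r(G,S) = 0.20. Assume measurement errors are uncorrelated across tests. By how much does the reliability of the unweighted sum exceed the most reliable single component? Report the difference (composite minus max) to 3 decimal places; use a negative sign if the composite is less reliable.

0.026

Var(sum) = 2 + 0.4 = 2.4; true-score variance = 1.51 + 0.4 = 1.91; composite reliability = 0.7958.
Max component reliability = 0.7700.
Difference = 0.7958 − 0.7700 = 0.026.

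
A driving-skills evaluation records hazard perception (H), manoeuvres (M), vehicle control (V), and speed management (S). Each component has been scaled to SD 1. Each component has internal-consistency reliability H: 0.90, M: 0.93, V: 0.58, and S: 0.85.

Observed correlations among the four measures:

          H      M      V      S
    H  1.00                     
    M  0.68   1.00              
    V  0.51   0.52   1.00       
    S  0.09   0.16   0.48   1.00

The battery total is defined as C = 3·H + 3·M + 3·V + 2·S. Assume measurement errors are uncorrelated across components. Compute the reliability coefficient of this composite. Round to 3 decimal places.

Var(C) = 3² + 3² + 3² + 2² + 2·[9·0.68 + 9·0.51 + 6·0.09 + 9·0.52 + 6·0.16 + 6·0.48] = 31 + 39.54 = 70.54.
With uncorrelated errors the cross-covariances are all true-score covariance, so they carry over unchanged; only the diagonal terms shrink to ρᵢσᵢ².
True-score variance = [3²·0.90 + 3²·0.93 + 3²·0.58 + 2²·0.85] + 39.54 = 25.09 + 39.54 = 64.63.
Reliability = 64.63 / 70.54 = 0.916.

0.916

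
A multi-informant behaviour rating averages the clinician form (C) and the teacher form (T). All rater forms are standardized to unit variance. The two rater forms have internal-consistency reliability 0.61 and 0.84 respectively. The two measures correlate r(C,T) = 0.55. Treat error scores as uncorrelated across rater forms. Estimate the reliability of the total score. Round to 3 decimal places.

0.823

Var(C+T) = 2 + 2·[0.55] = 2 + 1.1 = 3.1.
Because errors are independent across components, Cov(Tᵢ,Tⱼ) = Cov(Xᵢ,Xⱼ); the off-diagonal part of the true-score variance is the same as above.
True-score variance = [0.61 + 0.84] + 1.1 = 1.45 + 1.1 = 2.55.
Reliability = 2.55 / 3.1 = 0.823.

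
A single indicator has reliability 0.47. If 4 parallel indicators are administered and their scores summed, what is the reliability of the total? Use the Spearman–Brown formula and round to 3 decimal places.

ρ_k = kρ / (1 + (k−1)ρ) = 4·0.47 / (1 + 3·0.47) = 1.880 / 2.410 = 0.780.

0.780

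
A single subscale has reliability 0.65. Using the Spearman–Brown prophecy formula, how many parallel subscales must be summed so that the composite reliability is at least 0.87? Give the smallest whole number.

k ≥ ρ*(1−ρ₁)/(ρ₁(1−ρ*)) = 0.87·0.35 / (0.65·0.13) = 3.604.
Smallest integer k = 4.

4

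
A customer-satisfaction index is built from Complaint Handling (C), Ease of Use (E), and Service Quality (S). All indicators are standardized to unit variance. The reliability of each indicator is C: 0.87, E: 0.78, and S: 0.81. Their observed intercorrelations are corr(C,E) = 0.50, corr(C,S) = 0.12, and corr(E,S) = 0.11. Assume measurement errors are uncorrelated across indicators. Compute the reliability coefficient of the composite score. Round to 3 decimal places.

0.879

Var(C+E+S) = 3 + 2·[0.50 + 0.12 + 0.11] = 3 + 1.46 = 4.46.
Because errors are independent across components, Cov(Tᵢ,Tⱼ) = Cov(Xᵢ,Xⱼ); the off-diagonal part of the true-score variance is the same as above.
True-score variance = [0.87 + 0.78 + 0.81] + 1.46 = 2.46 + 1.46 = 3.92.
Reliability = 3.92 / 4.46 = 0.879.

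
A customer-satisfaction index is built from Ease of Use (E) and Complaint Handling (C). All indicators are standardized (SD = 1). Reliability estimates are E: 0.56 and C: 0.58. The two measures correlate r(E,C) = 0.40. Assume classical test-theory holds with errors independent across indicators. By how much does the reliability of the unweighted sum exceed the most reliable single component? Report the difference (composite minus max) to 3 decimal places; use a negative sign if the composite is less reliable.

Var(sum) = 2 + 0.8 = 2.8; true-score variance = 1.14 + 0.8 = 1.94; composite reliability = 0.6929.
Max component reliability = 0.5800.
Difference = 0.6929 − 0.5800 = 0.113.

0.113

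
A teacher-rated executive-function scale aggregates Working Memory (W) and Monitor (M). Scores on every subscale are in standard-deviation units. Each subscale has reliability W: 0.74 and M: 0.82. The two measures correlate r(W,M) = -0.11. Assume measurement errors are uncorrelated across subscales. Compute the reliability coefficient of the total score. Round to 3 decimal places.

0.753

Var(W+M) = 2 + 2·[(-0.11)] = 2 − 0.22 = 1.78.
With uncorrelated errors the cross-covariances are all true-score covariance, so they carry over unchanged; only the diagonal terms shrink to ρᵢσᵢ².
True-score variance = [0.74 + 0.82] − 0.22 = 1.56 − 0.22 = 1.34.
Reliability = 1.34 / 1.78 = 0.753.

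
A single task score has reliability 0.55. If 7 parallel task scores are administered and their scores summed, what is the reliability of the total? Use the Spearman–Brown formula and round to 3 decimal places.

ρ_k = kρ / (1 + (k−1)ρ) = 7·0.55 / (1 + 6·0.55) = 3.850 / 4.300 = 0.895.

0.895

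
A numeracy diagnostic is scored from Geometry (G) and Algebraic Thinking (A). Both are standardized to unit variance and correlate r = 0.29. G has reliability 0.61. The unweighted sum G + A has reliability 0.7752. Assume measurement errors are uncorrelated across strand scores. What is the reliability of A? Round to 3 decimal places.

Var(G+A) = 2 + 2·0.29 = 2.580.
True-score variance = ρ_G + ρ_A + 2·0.29, so 0.7752 = (0.61 + ρ_A + 0.58) / 2.580.
ρ_A = 0.7752·2.580 − 0.61 − 0.58 = 0.810.

0.810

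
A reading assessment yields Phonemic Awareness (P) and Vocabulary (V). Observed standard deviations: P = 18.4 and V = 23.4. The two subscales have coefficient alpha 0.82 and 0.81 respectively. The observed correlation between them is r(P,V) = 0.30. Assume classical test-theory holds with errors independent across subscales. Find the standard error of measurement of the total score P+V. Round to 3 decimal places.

12.844

Var(total) = 886.12 + 258.336 = 1144.46.
True-score variance = 721.143 + 258.336 = 979.479, so reliability = 0.8558.
Error variance = 1144.46 − 979.479 = 164.977; SEM = √164.977 = 12.844.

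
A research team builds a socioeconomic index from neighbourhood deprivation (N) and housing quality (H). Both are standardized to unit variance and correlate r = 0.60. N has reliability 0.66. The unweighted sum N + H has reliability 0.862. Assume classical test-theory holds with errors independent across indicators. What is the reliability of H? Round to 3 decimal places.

Var(N+H) = 2 + 2·0.60 = 3.200.
True-score variance = ρ_N + ρ_H + 2·0.60, so 0.862 = (0.66 + ρ_H + 1.20) / 3.200.
ρ_H = 0.862·3.200 − 0.66 − 1.20 = 0.898.

0.898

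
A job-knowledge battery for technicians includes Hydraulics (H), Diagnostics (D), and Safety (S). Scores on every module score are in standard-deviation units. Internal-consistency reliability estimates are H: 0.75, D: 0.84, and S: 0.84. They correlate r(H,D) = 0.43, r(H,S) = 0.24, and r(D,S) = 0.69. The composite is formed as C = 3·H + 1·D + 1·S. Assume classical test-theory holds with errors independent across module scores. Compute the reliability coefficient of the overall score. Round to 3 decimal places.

Var(C) = 3² + 1 + 1 + 2·[3·0.43 + 3·0.24 + 0.69] = 11 + 5.4 = 16.4.
Because errors are independent across components, Cov(Tᵢ,Tⱼ) = Cov(Xᵢ,Xⱼ); the off-diagonal part of the true-score variance is the same as above.
True-score variance = [3²·0.75 + 0.84 + 0.84] + 5.4 = 8.43 + 5.4 = 13.83.
Reliability = 13.83 / 16.4 = 0.843.

0.843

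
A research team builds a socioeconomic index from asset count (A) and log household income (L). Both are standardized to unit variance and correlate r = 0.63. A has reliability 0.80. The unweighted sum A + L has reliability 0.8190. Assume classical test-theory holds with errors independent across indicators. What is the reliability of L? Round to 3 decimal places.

Var(A+L) = 2 + 2·0.63 = 3.260.
True-score variance = ρ_A + ρ_L + 2·0.63, so 0.8190 = (0.80 + ρ_L + 1.26) / 3.260.
ρ_L = 0.8190·3.260 − 0.80 − 1.26 = 0.610.

0.610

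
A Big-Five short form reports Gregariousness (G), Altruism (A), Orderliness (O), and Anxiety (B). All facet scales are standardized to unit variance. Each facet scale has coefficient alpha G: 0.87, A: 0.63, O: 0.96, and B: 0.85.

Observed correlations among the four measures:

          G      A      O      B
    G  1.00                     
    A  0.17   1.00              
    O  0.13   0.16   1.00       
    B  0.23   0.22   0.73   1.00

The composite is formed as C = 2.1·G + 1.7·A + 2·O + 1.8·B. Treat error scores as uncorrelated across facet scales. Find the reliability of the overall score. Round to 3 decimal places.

0.913

Var(C) = 2.1² + 1.7² + 2² + 1.8² + 2·[3.57·0.17 + 4.2·0.13 + 3.78·0.23 + 3.4·0.16 + 3.06·0.22 + 3.6·0.73] = 14.54 + 11.735 = 26.275.
Because errors are independent across components, Cov(Tᵢ,Tⱼ) = Cov(Xᵢ,Xⱼ); the off-diagonal part of the true-score variance is the same as above.
True-score variance = [2.1²·0.87 + 1.7²·0.63 + 2²·0.96 + 1.8²·0.85] + 11.735 = 12.2514 + 11.735 = 23.9864.
Reliability = 23.9864 / 26.275 = 0.913.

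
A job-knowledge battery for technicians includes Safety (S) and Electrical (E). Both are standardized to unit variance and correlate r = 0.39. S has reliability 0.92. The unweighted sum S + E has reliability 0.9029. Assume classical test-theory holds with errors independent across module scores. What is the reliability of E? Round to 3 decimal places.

Var(S+E) = 2 + 2·0.39 = 2.780.
True-score variance = ρ_S + ρ_E + 2·0.39, so 0.9029 = (0.92 + ρ_E + 0.78) / 2.780.
ρ_E = 0.9029·2.780 − 0.92 − 0.78 = 0.810.

0.810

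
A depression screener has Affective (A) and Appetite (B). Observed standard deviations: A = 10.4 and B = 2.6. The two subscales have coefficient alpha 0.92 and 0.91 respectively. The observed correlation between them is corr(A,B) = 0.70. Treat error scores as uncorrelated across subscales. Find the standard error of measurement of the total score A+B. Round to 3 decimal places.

Var(total) = 114.92 + 37.856 = 152.776.
True-score variance = 105.659 + 37.856 = 143.515, so reliability = 0.9394.
Error variance = 152.776 − 143.515 = 9.2612; SEM = √9.2612 = 3.043.

3.043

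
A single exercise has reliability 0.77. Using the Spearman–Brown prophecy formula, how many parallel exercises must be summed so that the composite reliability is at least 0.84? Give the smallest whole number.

2

k ≥ ρ*(1−ρ₁)/(ρ₁(1−ρ*)) = 0.84·0.23 / (0.77·0.16) = 1.568.
Smallest integer k = 2.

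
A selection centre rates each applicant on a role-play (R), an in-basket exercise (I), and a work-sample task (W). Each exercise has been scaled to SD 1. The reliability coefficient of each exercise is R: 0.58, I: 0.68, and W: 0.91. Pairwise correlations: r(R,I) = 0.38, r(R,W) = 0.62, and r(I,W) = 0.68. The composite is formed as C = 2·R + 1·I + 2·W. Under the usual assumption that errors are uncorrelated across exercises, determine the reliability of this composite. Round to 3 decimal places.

Var(C) = 2² + 1 + 2² + 2·[2·0.38 + 4·0.62 + 2·0.68] = 9 + 9.2 = 18.2.
With uncorrelated errors the cross-covariances are all true-score covariance, so they carry over unchanged; only the diagonal terms shrink to ρᵢσᵢ².
True-score variance = [2²·0.58 + 0.68 + 2²·0.91] + 9.2 = 6.64 + 9.2 = 15.84.
Reliability = 15.84 / 18.2 = 0.870.

0.870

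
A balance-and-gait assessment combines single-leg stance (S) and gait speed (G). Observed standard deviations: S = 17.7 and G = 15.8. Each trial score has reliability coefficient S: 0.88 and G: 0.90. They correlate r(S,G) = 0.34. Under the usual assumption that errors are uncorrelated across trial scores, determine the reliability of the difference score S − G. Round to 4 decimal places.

Var(S−G) = 17.7² + 15.8² − 2·17.7·15.8·0.34 = 562.93 − 190.169 = 372.761.
Under uncorrelated errors the observed covariances equal the true-score covariances, so only the own-variance terms attenuate.
True-score variance = [17.7²·0.88 + 15.8²·0.90] − 190.169 = 500.371 − 190.169 = 310.202.
Reliability = 310.202 / 372.761 = 0.8322.

0.8322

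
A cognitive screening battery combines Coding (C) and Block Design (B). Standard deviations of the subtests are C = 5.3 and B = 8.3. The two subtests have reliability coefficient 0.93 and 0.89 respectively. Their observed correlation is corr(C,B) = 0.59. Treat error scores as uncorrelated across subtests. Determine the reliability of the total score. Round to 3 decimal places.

Var(C+B) = 5.3² + 8.3² + 2·[5.3·8.3·0.59] = 96.98 + 51.9082 = 148.888.
Under uncorrelated errors the observed covariances equal the true-score covariances, so only the own-variance terms attenuate.
True-score variance = [5.3²·0.93 + 8.3²·0.89] + 51.9082 = 87.4358 + 51.9082 = 139.344.
Reliability = 139.344 / 148.888 = 0.936.

0.936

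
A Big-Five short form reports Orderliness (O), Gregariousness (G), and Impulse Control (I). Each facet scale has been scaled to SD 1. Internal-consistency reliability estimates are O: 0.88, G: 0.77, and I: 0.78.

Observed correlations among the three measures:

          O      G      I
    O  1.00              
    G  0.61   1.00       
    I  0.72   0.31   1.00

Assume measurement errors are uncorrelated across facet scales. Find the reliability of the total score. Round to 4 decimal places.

Var(O+G+I) = 3 + 2·[0.61 + 0.72 + 0.31] = 3 + 3.28 = 6.28.
Under uncorrelated errors the observed covariances equal the true-score covariances, so only the own-variance terms attenuate.
True-score variance = [0.88 + 0.77 + 0.78] + 3.28 = 2.43 + 3.28 = 5.71.
Reliability = 5.71 / 6.28 = 0.9092.

0.9092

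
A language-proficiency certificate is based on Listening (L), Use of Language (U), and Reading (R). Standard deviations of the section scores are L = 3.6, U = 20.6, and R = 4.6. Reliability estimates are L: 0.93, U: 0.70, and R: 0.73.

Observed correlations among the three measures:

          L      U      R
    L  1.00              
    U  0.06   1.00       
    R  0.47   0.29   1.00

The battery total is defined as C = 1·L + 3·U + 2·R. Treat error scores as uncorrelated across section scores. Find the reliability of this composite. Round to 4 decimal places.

Var(C) = 3.6² + 3²·20.6² + 2²·4.6² + 2·[3·3.6·20.6·0.06 + 2·3.6·4.6·0.47 + 6·20.6·4.6·0.29] = 3916.84 + 387.595 = 4304.44.
Because errors are independent across components, Cov(Tᵢ,Tⱼ) = Cov(Xᵢ,Xⱼ); the off-diagonal part of the true-score variance is the same as above.
True-score variance = [3.6²·0.93 + 3²·20.6²·0.70 + 2²·4.6²·0.73] + 387.595 = 2747.31 + 387.595 = 3134.9.
Reliability = 3134.9 / 4304.44 = 0.7283.

0.7283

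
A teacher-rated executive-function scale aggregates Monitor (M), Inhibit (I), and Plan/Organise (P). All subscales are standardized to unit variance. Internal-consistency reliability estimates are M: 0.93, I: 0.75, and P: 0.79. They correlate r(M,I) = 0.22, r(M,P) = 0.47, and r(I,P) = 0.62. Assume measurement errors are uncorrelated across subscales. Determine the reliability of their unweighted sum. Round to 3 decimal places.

0.906

Var(M+I+P) = 3 + 2·[0.22 + 0.47 + 0.62] = 3 + 2.62 = 5.62.
With uncorrelated errors the cross-covariances are all true-score covariance, so they carry over unchanged; only the diagonal terms shrink to ρᵢσᵢ².
True-score variance = [0.93 + 0.75 + 0.79] + 2.62 = 2.47 + 2.62 = 5.09.
Reliability = 5.09 / 5.62 = 0.906.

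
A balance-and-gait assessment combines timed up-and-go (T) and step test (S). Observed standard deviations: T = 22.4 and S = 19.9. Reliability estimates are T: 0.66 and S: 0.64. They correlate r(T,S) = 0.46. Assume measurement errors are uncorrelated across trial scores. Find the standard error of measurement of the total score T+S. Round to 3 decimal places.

Var(total) = 897.77 + 410.099 = 1307.87.
True-score variance = 584.608 + 410.099 = 994.707, so reliability = 0.7606.
Error variance = 1307.87 − 994.707 = 313.162; SEM = √313.162 = 17.696.

17.696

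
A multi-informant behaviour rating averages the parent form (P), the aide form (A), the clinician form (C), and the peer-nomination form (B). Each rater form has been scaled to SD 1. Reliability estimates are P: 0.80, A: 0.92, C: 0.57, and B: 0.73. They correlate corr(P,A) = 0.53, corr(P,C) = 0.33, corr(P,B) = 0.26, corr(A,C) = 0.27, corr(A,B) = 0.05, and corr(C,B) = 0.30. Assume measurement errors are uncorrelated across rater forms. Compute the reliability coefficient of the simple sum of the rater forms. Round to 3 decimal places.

Var(P+A+C+B) = 4 + 2·[0.53 + 0.33 + 0.26 + 0.27 + 0.05 + 0.30] = 4 + 3.48 = 7.48.
With uncorrelated errors the cross-covariances are all true-score covariance, so they carry over unchanged; only the diagonal terms shrink to ρᵢσᵢ².
True-score variance = [0.80 + 0.92 + 0.57 + 0.73] + 3.48 = 3.02 + 3.48 = 6.5.
Reliability = 6.5 / 7.48 = 0.869.

0.869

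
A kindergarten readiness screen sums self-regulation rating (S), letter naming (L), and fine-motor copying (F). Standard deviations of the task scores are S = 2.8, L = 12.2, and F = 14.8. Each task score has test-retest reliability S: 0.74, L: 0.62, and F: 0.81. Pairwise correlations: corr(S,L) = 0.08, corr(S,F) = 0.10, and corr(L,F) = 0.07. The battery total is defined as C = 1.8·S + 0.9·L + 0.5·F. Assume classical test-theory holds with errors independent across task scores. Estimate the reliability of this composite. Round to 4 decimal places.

0.7250

Var(C) = 1.8²·2.8² + 0.9²·12.2² + 0.5²·14.8² + 2·[1.62·2.8·12.2·0.08 + 0.9·2.8·14.8·0.10 + 0.45·12.2·14.8·0.07] = 200.722 + 27.6888 = 228.411.
With uncorrelated errors the cross-covariances are all true-score covariance, so they carry over unchanged; only the diagonal terms shrink to ρᵢσᵢ².
True-score variance = [1.8²·2.8²·0.74 + 0.9²·12.2²·0.62 + 0.5²·14.8²·0.81] + 27.6888 = 137.9 + 27.6888 = 165.589.
Reliability = 165.589 / 228.411 = 0.7250.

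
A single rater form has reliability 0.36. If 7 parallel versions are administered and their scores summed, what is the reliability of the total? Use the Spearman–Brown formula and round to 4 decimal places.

0.7975

ρ_k = kρ / (1 + (k−1)ρ) = 7·0.36 / (1 + 6·0.36) = 2.520 / 3.160 = 0.7975.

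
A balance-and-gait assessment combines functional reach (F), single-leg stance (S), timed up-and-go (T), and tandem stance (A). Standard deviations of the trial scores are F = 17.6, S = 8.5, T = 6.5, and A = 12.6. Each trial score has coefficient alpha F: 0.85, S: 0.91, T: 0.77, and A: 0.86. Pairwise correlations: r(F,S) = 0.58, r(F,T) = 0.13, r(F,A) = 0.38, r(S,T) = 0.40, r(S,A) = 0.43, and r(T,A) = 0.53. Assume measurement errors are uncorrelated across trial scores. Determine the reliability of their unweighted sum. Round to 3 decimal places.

0.928

Var(F+S+T+A) = 17.6² + 8.5² + 6.5² + 12.6² + 2·[17.6·8.5·0.58 + 17.6·6.5·0.13 + 17.6·12.6·0.38 + 8.5·6.5·0.40 + 8.5·12.6·0.43 + 6.5·12.6·0.53] = 583.02 + 594.938 = 1177.96.
With uncorrelated errors the cross-covariances are all true-score covariance, so they carry over unchanged; only the diagonal terms shrink to ρᵢσᵢ².
True-score variance = [17.6²·0.85 + 8.5²·0.91 + 6.5²·0.77 + 12.6²·0.86] + 594.938 = 498.11 + 594.938 = 1093.05.
Reliability = 1093.05 / 1177.96 = 0.928.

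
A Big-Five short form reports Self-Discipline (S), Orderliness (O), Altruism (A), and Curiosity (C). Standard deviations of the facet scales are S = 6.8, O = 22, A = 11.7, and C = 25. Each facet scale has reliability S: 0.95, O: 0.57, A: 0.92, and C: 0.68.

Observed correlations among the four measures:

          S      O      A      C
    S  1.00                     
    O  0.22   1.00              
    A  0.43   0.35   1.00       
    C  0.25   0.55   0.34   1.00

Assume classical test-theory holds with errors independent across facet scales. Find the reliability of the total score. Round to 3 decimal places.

Var(S+O+A+C) = 6.8² + 22² + 11.7² + 25² + 2·[6.8·22·0.22 + 6.8·11.7·0.43 + 6.8·25·0.25 + 22·11.7·0.35 + 22·25·0.55 + 11.7·25·0.34] = 1292.13 + 1203.33 = 2495.46.
Under uncorrelated errors the observed covariances equal the true-score covariances, so only the own-variance terms attenuate.
True-score variance = [6.8²·0.95 + 22²·0.57 + 11.7²·0.92 + 25²·0.68] + 1203.33 = 870.747 + 1203.33 = 2074.07.
Reliability = 2074.07 / 2495.46 = 0.831.

0.831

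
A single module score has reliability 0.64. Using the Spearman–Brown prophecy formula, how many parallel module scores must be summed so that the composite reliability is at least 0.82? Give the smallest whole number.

k ≥ ρ*(1−ρ₁)/(ρ₁(1−ρ*)) = 0.82·0.36 / (0.64·0.18) = 2.562.
Smallest integer k = 3.

3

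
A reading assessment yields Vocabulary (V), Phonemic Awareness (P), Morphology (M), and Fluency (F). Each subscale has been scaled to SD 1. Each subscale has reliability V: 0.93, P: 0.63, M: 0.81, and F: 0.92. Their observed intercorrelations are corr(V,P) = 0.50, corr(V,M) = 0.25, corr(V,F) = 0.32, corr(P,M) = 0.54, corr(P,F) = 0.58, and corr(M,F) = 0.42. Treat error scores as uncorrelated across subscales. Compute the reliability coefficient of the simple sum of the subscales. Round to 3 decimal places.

Var(V+P+M+F) = 4 + 2·[0.50 + 0.25 + 0.32 + 0.54 + 0.58 + 0.42] = 4 + 5.22 = 9.22.
Under uncorrelated errors the observed covariances equal the true-score covariances, so only the own-variance terms attenuate.
True-score variance = [0.93 + 0.63 + 0.81 + 0.92] + 5.22 = 3.29 + 5.22 = 8.51.
Reliability = 8.51 / 9.22 = 0.923.

0.923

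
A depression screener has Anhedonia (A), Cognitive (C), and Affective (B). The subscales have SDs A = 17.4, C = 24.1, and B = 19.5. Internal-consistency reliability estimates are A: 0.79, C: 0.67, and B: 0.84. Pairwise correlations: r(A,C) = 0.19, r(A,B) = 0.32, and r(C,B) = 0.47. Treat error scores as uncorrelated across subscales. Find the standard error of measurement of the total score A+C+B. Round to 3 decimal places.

17.779

Var(total) = 1263.82 + 818.254 = 2082.07.
True-score variance = 947.733 + 818.254 = 1765.99, so reliability = 0.8482.
Error variance = 2082.07 − 1765.99 = 316.087; SEM = √316.087 = 17.779.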